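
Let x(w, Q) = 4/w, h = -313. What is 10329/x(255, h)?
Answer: 2633895/4 ≈ 6.5847e+5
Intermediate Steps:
10329/x(255, h) = 10329/((4/255)) = 10329/((4*(1/255))) = 10329/(4/255) = 10329*(255/4) = 2633895/4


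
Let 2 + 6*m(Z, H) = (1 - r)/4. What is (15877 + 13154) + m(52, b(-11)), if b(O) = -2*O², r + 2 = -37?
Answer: 87097/3 ≈ 29032.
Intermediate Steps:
r = -39 (r = -2 - 37 = -39)
m(Z, H) = 4/3 (m(Z, H) = -⅓ + ((1 - 1*(-39))/4)/6 = -⅓ + ((1 + 39)*(¼))/6 = -⅓ + (40*(¼))/6 = -⅓ + (⅙)*10 = -⅓ + 5/3 = 4/3)
(15877 + 13154) + m(52, b(-11)) = (15877 + 13154) + 4/3 = 29031 + 4/3 = 87097/3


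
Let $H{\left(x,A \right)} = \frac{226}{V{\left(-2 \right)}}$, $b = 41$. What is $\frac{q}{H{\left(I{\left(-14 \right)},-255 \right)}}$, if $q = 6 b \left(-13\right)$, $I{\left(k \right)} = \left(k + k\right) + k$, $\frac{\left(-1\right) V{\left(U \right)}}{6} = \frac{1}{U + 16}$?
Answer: $\frac{4797}{791} \approx 6.0645$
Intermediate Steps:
$V{\left(U \right)} = - \frac{6}{16 + U}$ ($V{\left(U \right)} = - \frac{6}{U + 16} = - \frac{6}{16 + U}$)
$I{\left(k \right)} = 3 k$ ($I{\left(k \right)} = 2 k + k = 3 k$)
$H{\left(x,A \right)} = - \frac{1582}{3}$ ($H{\left(x,A \right)} = \frac{226}{\left(-6\right) \frac{1}{16 - 2}} = \frac{226}{\left(-6\right) \frac{1}{14}} = \frac{226}{- \frac{3}{7}} = 226 \left(- \frac{7}{3}\right) = - \frac{1582}{3}$)
$q = -3198$ ($q = 6 \cdot 41 \left(-13\right) = 246 \left(-13\right) = -3198$)
$\frac{q}{H{\left(I{\left(-14 \right)},-255 \right)}} = - \frac{3198}{- \frac{1582}{3}} = \left(-3198\right) \left(- \frac{3}{1582}\right) = \frac{4797}{791}$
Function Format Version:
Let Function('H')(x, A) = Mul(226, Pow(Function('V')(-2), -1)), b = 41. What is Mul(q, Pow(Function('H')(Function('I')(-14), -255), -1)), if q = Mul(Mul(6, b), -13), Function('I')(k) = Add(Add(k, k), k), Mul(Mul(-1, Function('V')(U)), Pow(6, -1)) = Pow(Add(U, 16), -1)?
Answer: Rational(4797, 791) ≈ 6.0645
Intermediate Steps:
Function('V')(U) = Mul(-6, Pow(Add(16, U), -1)) (Function('V')(U) = Mul(-6, Pow(Add(U, 16), -1)) = Mul(-6, Pow(Add(16, U), -1)))
Function('I')(k) = Mul(3, k) (Function('I')(k) = Add(Mul(2, k), k) = Mul(3, k))
Function('H')(x, A) = Rational(-1582, 3) (Function('H')(x, A) = Mul(226, Pow(Mul(-6, Pow(Add(16, -2), -1)), -1)) = Mul(226, Pow(Mul(-6, Pow(14, -1)), -1)) = Mul(226, Pow(Mul(-6, Rational(1, 14)), -1)) = Mul(226, Pow(Rational(-3, 7), -1)) = Mul(226, Rational(-7, 3)) = Rational(-1582, 3))
q = -3198 (q = Mul(Mul(6, 41), -13) = Mul(246, -13) = -3198)
Mul(q, Pow(Function('H')(Function('I')(-14), -255), -1)) = Mul(-3198, Pow(Rational(-1582, 3), -1)) = Mul(-3198, Rational(-3, 1582)) = Rational(4797, 791)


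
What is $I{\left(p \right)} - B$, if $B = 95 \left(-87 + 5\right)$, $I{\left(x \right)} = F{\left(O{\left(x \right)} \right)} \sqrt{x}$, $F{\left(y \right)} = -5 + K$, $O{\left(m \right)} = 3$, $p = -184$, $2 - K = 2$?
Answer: $7790 - 10 i \sqrt{46} \approx 7790.0 - 67.823 i$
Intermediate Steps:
$K = 0$ ($K = 2 - 2 = 0$)
$F{\left(y \right)} = -5$ ($F{\left(y \right)} = -5 + 0 = -5$)
$I{\left(x \right)} = - 5 \sqrt{x}$
$B = -7790$ ($B = 95 \left(-82\right) = -7790$)
$I{\left(p \right)} - B = - 5 \sqrt{-184} - -7790 = - 5 \cdot 2 i \sqrt{46} + 7790 = - 10 i \sqrt{46} + 7790 = 7790 - 10 i \sqrt{46}$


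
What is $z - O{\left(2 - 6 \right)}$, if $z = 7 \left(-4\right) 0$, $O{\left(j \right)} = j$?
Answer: $4$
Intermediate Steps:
$z = 0$ ($z = \left(-28\right) 0 = 0$)
$z - O{\left(2 - 6 \right)} = 0 - \left(2 - 6\right) = 0 - -4 = 0 + 4 = 4$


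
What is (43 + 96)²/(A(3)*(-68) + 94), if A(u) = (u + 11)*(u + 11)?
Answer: -19321/13234 ≈ -1.4600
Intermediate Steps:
A(u) = (11 + u)² (A(u) = (11 + u)*(11 + u) = (11 + u)²)
(43 + 96)²/(A(3)*(-68) + 94) = (43 + 96)²/((11 + 3)²*(-68) + 94) = 139²/(14²*(-68) + 94) = 19321/(196*(-68) + 94) = 19321/(-13328 + 94) = 19321/(-13234) = 19321*(-1/13234) = -19321/13234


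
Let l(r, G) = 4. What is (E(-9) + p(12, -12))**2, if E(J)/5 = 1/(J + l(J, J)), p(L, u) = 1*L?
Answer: 121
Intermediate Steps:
p(L, u) = L
E(J) = 5/(4 + J) (E(J) = 5/(J + 4) = 5/(4 + J))
(E(-9) + p(12, -12))**2 = (5/(4 - 9) + 12)**2 = (5/(-5) + 12)**2 = (5*(-1/5) + 12)**2 = (-1 + 12)**2 = 11**2 = 121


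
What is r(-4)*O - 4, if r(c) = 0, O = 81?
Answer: -4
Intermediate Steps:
r(-4)*O - 4 = 0*81 - 4 = 0 - 4 = -4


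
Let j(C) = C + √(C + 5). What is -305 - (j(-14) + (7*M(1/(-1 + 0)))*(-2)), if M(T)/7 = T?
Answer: -389 - 3*I ≈ -389.0 - 3.0*I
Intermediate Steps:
M(T) = 7*T
j(C) = C + √(5 + C)
-305 - (j(-14) + (7*M(1/(-1 + 0)))*(-2)) = -305 - ((-14 + √(5 - 14)) + (7*(7/(-1 + 0)))*(-2)) = -305 - ((-14 + √(-9)) + (7*(7/(-1)))*(-2)) = -305 - ((-14 + 3*I) + (7*(7*(-1)))*(-2)) = -305 - ((-14 + 3*I) + (7*(-7))*(-2)) = -305 - ((-14 + 3*I) - 49*(-2)) = -305 - ((-14 + 3*I) + 98) = -305 - (84 + 3*I) = -305 + (-84 - 3*I) = -389 - 3*I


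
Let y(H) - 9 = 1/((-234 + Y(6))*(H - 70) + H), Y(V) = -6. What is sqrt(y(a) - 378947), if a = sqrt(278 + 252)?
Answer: sqrt(-6366158399 + 90566182*sqrt(530))/sqrt(16800 - 239*sqrt(530)) ≈ 615.58*I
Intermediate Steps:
a = sqrt(530) ≈ 23.022
y(H) = 9 + 1/(16800 - 239*H) (y(H) = 9 + 1/((-234 - 6)*(H - 70) + H) = 9 + 1/(-240*(-70 + H) + H) = 9 + 1/((16800 - 240*H) + H) = 9 + 1/(16800 - 239*H))
sqrt(y(a) - 378947) = sqrt((151201 - 2151*sqrt(530))/(16800 - 239*sqrt(530)) - 378947) = sqrt(-378947 + (151201 - 2151*sqrt(530))/(16800 - 239*sqrt(530)))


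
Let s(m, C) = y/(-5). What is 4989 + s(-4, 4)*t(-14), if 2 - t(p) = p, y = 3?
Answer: 24897/5 ≈ 4979.4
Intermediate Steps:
s(m, C) = -⅗ (s(m, C) = 3/(-5) = 3*(-⅕) = -⅗)
t(p) = 2 - p
4989 + s(-4, 4)*t(-14) = 4989 - 3*(2 - 1*(-14))/5 = 4989 - 3*(2 + 14)/5 = 4989 - ⅗*16 = 4989 - 48/5 = 24897/5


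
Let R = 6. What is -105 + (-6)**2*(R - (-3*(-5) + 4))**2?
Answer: 5979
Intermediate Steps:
-105 + (-6)**2*(R - (-3*(-5) + 4))**2 = -105 + (-6)**2*(6 - (-3*(-5) + 4))**2 = -105 + 36*(6 - (15 + 4))**2 = -105 + 36*(6 - 1*19)**2 = -105 + 36*(6 - 19)**2 = -105 + 36*(-13)**2 = -105 + 36*169 = -105 + 6084 = 5979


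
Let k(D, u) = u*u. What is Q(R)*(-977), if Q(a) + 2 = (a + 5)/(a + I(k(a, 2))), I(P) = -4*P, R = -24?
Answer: 59597/40 ≈ 1489.9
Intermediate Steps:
k(D, u) = u²
Q(a) = -2 + (5 + a)/(-16 + a) (Q(a) = -2 + (a + 5)/(a - 4*2²) = -2 + (5 + a)/(a - 4*4) = -2 + (5 + a)/(a - 16) = -2 + (5 + a)/(-16 + a))
Q(R)*(-977) = ((37 - 1*(-24))/(-16 - 24))*(-977) = ((37 + 24)/(-40))*(-977) = -1/40*61*(-977) = -61/40*(-977) = 59597/40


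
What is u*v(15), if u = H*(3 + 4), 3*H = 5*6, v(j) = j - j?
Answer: 0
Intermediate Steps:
v(j) = 0
H = 10 (H = (5*6)/3 = (⅓)*30 = 10)
u = 70 (u = 10*(3 + 4) = 10*7 = 70)
u*v(15) = 70*0 = 0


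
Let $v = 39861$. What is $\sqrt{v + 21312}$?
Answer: $3 \sqrt{6797} \approx 247.33$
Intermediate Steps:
$\sqrt{v + 21312} = \sqrt{39861 + 21312} = \sqrt{61173} = 3 \sqrt{6797}$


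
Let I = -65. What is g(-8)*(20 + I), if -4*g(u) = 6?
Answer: 135/2 ≈ 67.500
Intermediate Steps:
g(u) = -3/2 (g(u) = -¼*6 = -3/2)
g(-8)*(20 + I) = -3*(20 - 65)/2 = -3/2*(-45) = 135/2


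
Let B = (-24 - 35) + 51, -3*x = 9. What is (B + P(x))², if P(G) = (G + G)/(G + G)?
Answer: 49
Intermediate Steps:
x = -3 (x = -⅓*9 = -3)
P(G) = 1 (P(G) = (2*G)/((2*G)) = (2*G)*(1/(2*G)) = 1)
B = -8 (B = -59 + 51 = -8)
(B + P(x))² = (-8 + 1)² = (-7)² = 49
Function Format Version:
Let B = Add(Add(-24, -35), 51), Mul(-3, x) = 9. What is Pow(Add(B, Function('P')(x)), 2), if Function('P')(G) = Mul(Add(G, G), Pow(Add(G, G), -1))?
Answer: 49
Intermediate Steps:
x = -3 (x = Mul(Rational(-1, 3), 9) = -3)
Function('P')(G) = 1 (Function('P')(G) = Mul(Mul(2, G), Pow(Mul(2, G), -1)) = Mul(Mul(2, G), Mul(Rational(1, 2), Pow(G, -1))) = 1)
B = -8 (B = Add(-59, 51) = -8)
Pow(Add(B, Function('P')(x)), 2) = Pow(Add(-8, 1), 2) = Pow(-7, 2) = 49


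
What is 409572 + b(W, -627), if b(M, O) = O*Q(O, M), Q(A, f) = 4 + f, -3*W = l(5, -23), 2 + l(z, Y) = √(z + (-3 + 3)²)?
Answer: 406646 + 209*√5 ≈ 4.0711e+5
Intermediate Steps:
l(z, Y) = -2 + √z (l(z, Y) = -2 + √(z + (-3 + 3)²) = -2 + √(z + 0²) = -2 + √(z + 0) = -2 + √z)
W = ⅔ - √5/3 (W = -(-2 + √5)/3 = ⅔ - √5/3 ≈ -0.078689)
b(M, O) = O*(4 + M)
409572 + b(W, -627) = 409572 - 627*(4 + (⅔ - √5/3)) = 409572 - 627*(14/3 - √5/3) = 409572 + (-2926 + 209*√5) = 406646 + 209*√5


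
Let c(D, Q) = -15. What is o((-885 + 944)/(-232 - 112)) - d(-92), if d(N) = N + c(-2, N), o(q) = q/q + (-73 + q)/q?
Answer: 31543/59 ≈ 534.63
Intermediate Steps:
o(q) = 1 + (-73 + q)/q
d(N) = -15 + N (d(N) = N - 15 = -15 + N)
o((-885 + 944)/(-232 - 112)) - d(-92) = (2 - 73*(-232 - 112)/(-885 + 944)) - (-15 - 92) = (2 - 73/(59/(-344))) - 1*(-107) = (2 - 73/(59*(-1/344))) + 107 = (2 - 73/(-59/344)) + 107 = (2 - 73*(-344/59)) + 107 = (2 + 25112/59) + 107 = 25230/59 + 107 = 31543/59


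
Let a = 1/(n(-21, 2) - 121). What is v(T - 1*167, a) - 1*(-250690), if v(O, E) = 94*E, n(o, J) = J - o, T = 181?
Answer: 12283763/49 ≈ 2.5069e+5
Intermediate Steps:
a = -1/98 (a = 1/((2 - 1*(-21)) - 121) = 1/((2 + 21) - 121) = 1/(23 - 121) = 1/(-98) = -1/98 ≈ -0.010204)
v(T - 1*167, a) - 1*(-250690) = 94*(-1/98) - 1*(-250690) = -47/49 + 250690 = 12283763/49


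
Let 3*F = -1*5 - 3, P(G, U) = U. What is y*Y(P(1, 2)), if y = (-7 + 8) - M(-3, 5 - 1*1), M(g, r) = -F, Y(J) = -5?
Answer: 25/3 ≈ 8.3333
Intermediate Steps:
F = -8/3 (F = (-1*5 - 3)/3 = (-5 - 3)/3 = (⅓)*(-8) = -8/3 ≈ -2.6667)
M(g, r) = 8/3 (M(g, r) = -1*(-8/3) = 8/3)
y = -5/3 (y = (-7 + 8) - 1*8/3 = 1 - 8/3 = -5/3 ≈ -1.6667)
y*Y(P(1, 2)) = -5/3*(-5) = 25/3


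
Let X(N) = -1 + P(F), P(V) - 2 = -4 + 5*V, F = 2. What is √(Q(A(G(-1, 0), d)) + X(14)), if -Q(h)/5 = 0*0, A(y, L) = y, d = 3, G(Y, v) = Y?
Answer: √7 ≈ 2.6458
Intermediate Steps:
P(V) = -2 + 5*V (P(V) = 2 + (-4 + 5*V) = -2 + 5*V)
Q(h) = 0 (Q(h) = -0*0 = -5*0 = 0)
X(N) = 7 (X(N) = -1 + (-2 + 5*2) = -1 + (-2 + 10) = -1 + 8 = 7)
√(Q(A(G(-1, 0), d)) + X(14)) = √(0 + 7) = √7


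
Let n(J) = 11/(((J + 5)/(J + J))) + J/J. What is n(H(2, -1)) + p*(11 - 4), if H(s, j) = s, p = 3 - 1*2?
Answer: 100/7 ≈ 14.286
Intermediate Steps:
p = 1 (p = 3 - 2 = 1)
n(J) = 1 + 22*J/(5 + J) (n(J) = 11/(((5 + J)/((2*J)))) + 1 = 11/(((5 + J)*(1/(2*J)))) + 1 = 11/(((5 + J)/(2*J))) + 1 = 11*(2*J/(5 + J)) + 1 = 22*J/(5 + J) + 1 = 1 + 22*J/(5 + J))
n(H(2, -1)) + p*(11 - 4) = (5 + 23*2)/(5 + 2) + 1*(11 - 4) = (5 + 46)/7 + 1*7 = (1/7)*51 + 7 = 51/7 + 7 = 100/7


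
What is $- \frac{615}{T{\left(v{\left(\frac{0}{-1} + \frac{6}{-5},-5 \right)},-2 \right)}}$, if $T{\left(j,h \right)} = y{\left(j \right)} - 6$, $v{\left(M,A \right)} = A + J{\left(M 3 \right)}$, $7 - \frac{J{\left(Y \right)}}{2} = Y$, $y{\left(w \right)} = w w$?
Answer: $- \frac{5125}{2137} \approx -2.3982$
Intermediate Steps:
$y{\left(w \right)} = w^{2}$
$J{\left(Y \right)} = 14 - 2 Y$
$v{\left(M,A \right)} = 14 + A - 6 M$ ($v{\left(M,A \right)} = A - \left(-14 + 2 M 3\right) = A - \left(-14 + 2 \cdot 3 M\right) = A - \left(-14 + 6 M\right) = 14 + A - 6 M$)
$T{\left(j,h \right)} = -6 + j^{2}$ ($T{\left(j,h \right)} = j^{2} - 6 = -6 + j^{2}$)
$- \frac{615}{T{\left(v{\left(\frac{0}{-1} + \frac{6}{-5},-5 \right)},-2 \right)}} = - \frac{615}{-6 + \left(14 - 5 - 6 \left(\frac{0}{-1} + \frac{6}{-5}\right)\right)^{2}} = - \frac{615}{-6 + \left(14 - 5 - 6 \left(0 \left(-1\right) + 6 \left(- \frac{1}{5}\right)\right)\right)^{2}} = - \frac{615}{-6 + \left(14 - 5 - 6 \left(0 - \frac{6}{5}\right)\right)^{2}} = - \frac{615}{-6 + \left(14 - 5 - - \frac{36}{5}\right)^{2}} = - \frac{615}{-6 + \left(14 - 5 + \frac{36}{5}\right)^{2}} = - \frac{615}{-6 + \left(\frac{81}{5}\right)^{2}} = - \frac{615}{-6 + \frac{6561}{25}} = - \frac{615}{\frac{6411}{25}} = \left(-615\right) \frac{25}{6411} = - \frac{5125}{2137}$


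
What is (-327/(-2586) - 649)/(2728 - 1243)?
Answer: -186443/426690 ≈ -0.43695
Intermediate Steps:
(-327/(-2586) - 649)/(2728 - 1243) = (-327*(-1/2586) - 649)/1485 = (109/862 - 649)*(1/1485) = -559329/862*1/1485 = -186443/426690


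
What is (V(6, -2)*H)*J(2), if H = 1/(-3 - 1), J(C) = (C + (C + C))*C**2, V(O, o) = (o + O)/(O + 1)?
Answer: -24/7 ≈ -3.4286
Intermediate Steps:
V(O, o) = (O + o)/(1 + O)
J(C) = 3*C**3 (J(C) = (C + 2*C)*C**2 = (3*C)*C**2 = 3*C**3)
H = -1/4 (H = 1/(-4) = -1/4 ≈ -0.25000)
(V(6, -2)*H)*J(2) = (((6 - 2)/(1 + 6))*(-1/4))*(3*2**3) = ((4/7)*(-1/4))*(3*8) = (((1/7)*4)*(-1/4))*24 = ((4/7)*(-1/4))*24 = -1/7*24 = -24/7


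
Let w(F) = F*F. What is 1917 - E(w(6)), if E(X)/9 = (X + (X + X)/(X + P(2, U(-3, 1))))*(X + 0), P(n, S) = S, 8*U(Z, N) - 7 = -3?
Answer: -758187/73 ≈ -10386.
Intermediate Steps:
U(Z, N) = ½ (U(Z, N) = 7/8 + (⅛)*(-3) = 7/8 - 3/8 = ½)
w(F) = F²
E(X) = 9*X*(X + 2*X/(½ + X)) (E(X) = 9*((X + (X + X)/(X + ½))*(X + 0)) = 9*((X + (2*X)/(½ + X))*X) = 9*((X + 2*X/(½ + X))*X) = 9*(X*(X + 2*X/(½ + X))) = 9*X*(X + 2*X/(½ + X)))
1917 - E(w(6)) = 1917 - (6²)²*(45 + 18*6²)/(1 + 2*6²) = 1917 - 36²*(45 + 18*36)/(1 + 2*36) = 1917 - 1296*(45 + 648)/(1 + 72) = 1917 - 1296*693/73 = 1917 - 1*898128/73 = 1917 - 898128/73 = -758187/73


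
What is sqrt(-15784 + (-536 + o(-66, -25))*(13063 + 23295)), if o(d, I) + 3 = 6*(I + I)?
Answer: I*sqrt(30520146) ≈ 5524.5*I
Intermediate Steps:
o(d, I) = -3 + 12*I (o(d, I) = -3 + 6*(I + I) = -3 + 6*(2*I) = -3 + 12*I)
sqrt(-15784 + (-536 + o(-66, -25))*(13063 + 23295)) = sqrt(-15784 + (-536 + (-3 + 12*(-25)))*(13063 + 23295)) = sqrt(-15784 + (-536 + (-3 - 300))*36358) = sqrt(-15784 + (-536 - 303)*36358) = sqrt(-15784 - 839*36358) = sqrt(-15784 - 30504362) = sqrt(-30520146) = I*sqrt(30520146)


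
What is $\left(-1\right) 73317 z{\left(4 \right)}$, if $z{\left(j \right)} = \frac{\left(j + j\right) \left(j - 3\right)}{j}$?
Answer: $-146634$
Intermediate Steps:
$z{\left(j \right)} = -6 + 2 j$ ($z{\left(j \right)} = \frac{2 j \left(-3 + j\right)}{j} = -6 + 2 j$)
$\left(-1\right) 73317 z{\left(4 \right)} = \left(-1\right) 73317 \left(-6 + 2 \cdot 4\right) = - 73317 \left(-6 + 8\right) = \left(-73317\right) 2 = -146634$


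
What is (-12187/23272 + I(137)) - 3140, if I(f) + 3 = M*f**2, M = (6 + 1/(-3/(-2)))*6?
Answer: 17398530637/23272 ≈ 7.4762e+5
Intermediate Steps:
M = 40 (M = (6 + 1/(-3*(-1/2)))*6 = (6 + 1/(3/2))*6 = (6 + 2/3)*6 = (20/3)*6 = 40)
I(f) = -3 + 40*f**2
(-12187/23272 + I(137)) - 3140 = (-12187/23272 + (-3 + 40*137**2)) - 3140 = (-12187*1/23272 + (-3 + 40*18769)) - 3140 = (-12187/23272 + (-3 + 750760)) - 3140 = (-12187/23272 + 750757) - 3140 = 17471604717/23272 - 3140 = 17398530637/23272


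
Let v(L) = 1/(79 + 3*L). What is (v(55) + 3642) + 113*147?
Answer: 4941733/244 ≈ 20253.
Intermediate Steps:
(v(55) + 3642) + 113*147 = (1/(79 + 3*55) + 3642) + 113*147 = (1/(79 + 165) + 3642) + 16611 = (1/244 + 3642) + 16611 = 888649/244 + 16611 = 4941733/244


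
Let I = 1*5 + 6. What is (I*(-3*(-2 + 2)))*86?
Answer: 0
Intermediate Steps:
I = 11 (I = 5 + 6 = 11)
(I*(-3*(-2 + 2)))*86 = (11*(-3*(-2 + 2)))*86 = (11*(-3*0))*86 = (11*0)*86 = 0*86 = 0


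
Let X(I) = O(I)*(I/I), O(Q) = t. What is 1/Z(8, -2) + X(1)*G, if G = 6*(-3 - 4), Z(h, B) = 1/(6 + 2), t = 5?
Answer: -202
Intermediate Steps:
Z(h, B) = ⅛ (Z(h, B) = 1/8 = ⅛)
O(Q) = 5
X(I) = 5 (X(I) = 5*(I/I) = 5*1 = 5)
G = -42 (G = 6*(-7) = -42)
1/Z(8, -2) + X(1)*G = 1/(⅛) + 5*(-42) = 8 - 210 = -202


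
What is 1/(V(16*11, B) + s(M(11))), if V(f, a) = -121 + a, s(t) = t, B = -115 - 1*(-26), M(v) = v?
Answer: -1/199 ≈ -0.0050251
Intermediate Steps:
B = -89 (B = -115 + 26 = -89)
1/(V(16*11, B) + s(M(11))) = 1/((-121 - 89) + 11) = 1/(-210 + 11) = 1/(-199) = -1/199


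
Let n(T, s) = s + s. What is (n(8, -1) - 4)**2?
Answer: 36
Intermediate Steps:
n(T, s) = 2*s
(n(8, -1) - 4)**2 = (2*(-1) - 4)**2 = (-2 - 4)**2 = (-6)**2 = 36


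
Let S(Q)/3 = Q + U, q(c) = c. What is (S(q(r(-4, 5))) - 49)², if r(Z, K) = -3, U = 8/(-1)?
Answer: 6724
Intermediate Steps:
U = -8 (U = 8*(-1) = -8)
S(Q) = -24 + 3*Q (S(Q) = 3*(Q - 8) = 3*(-8 + Q) = -24 + 3*Q)
(S(q(r(-4, 5))) - 49)² = ((-24 + 3*(-3)) - 49)² = ((-24 - 9) - 49)² = (-33 - 49)² = (-82)² = 6724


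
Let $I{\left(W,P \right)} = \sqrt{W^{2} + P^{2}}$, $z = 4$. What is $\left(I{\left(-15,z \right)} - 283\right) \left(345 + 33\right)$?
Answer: $-106974 + 378 \sqrt{241} \approx -1.0111 \cdot 10^{5}$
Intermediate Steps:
$I{\left(W,P \right)} = \sqrt{P^{2} + W^{2}}$
$\left(I{\left(-15,z \right)} - 283\right) \left(345 + 33\right) = \left(\sqrt{4^{2} + \left(-15\right)^{2}} - 283\right) \left(345 + 33\right) = \left(\sqrt{16 + 225} - 283\right) 378 = \left(\sqrt{241} - 283\right) 378 = \left(-283 + \sqrt{241}\right) 378 = -106974 + 378 \sqrt{241}$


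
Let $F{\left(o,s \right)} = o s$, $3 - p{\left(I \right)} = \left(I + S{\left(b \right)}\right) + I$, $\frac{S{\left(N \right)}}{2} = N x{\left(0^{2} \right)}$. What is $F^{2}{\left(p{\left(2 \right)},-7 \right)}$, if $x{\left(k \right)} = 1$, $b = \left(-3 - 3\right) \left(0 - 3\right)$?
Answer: $67081$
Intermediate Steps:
$b = 18$ ($b = \left(-6\right) \left(-3\right) = 18$)
$S{\left(N \right)} = 2 N$ ($S{\left(N \right)} = 2 N 1 = 2 N$)
$p{\left(I \right)} = -33 - 2 I$ ($p{\left(I \right)} = 3 - \left(\left(I + 2 \cdot 18\right) + I\right) = 3 - \left(\left(I + 36\right) + I\right) = 3 - \left(\left(36 + I\right) + I\right) = 3 - \left(36 + 2 I\right) = -33 - 2 I$)
$F^{2}{\left(p{\left(2 \right)},-7 \right)} = \left(\left(-33 - 4\right) \left(-7\right)\right)^{2} = \left(\left(-37\right) \left(-7\right)\right)^{2} = 259^{2} = 67081$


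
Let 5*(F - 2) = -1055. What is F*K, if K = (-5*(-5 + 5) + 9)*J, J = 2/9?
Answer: -418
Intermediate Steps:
J = 2/9 (J = 2*(1/9) = 2/9 ≈ 0.22222)
F = -209 (F = 2 + (1/5)*(-1055) = 2 - 211 = -209)
K = 2 (K = (-5*(-5 + 5) + 9)*(2/9) = (-5*0 + 9)*(2/9) = (0 + 9)*(2/9) = 9*(2/9) = 2)
F*K = -209*2 = -418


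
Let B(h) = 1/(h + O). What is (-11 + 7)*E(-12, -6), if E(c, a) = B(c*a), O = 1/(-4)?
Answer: -16/287 ≈ -0.055749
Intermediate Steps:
O = -1/4 ≈ -0.25000
B(h) = 1/(-1/4 + h) (B(h) = 1/(h - 1/4) = 1/(-1/4 + h))
E(c, a) = 4/(-1 + 4*a*c) (E(c, a) = 4/(-1 + 4*(c*a)) = 4/(-1 + 4*(a*c)) = 4/(-1 + 4*a*c))
(-11 + 7)*E(-12, -6) = (-11 + 7)*(4/(-1 + 4*(-6)*(-12))) = -16/(-1 + 288) = -16/287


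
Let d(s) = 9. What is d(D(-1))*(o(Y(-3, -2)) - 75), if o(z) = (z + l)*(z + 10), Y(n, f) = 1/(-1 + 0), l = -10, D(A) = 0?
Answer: -1566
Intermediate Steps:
Y(n, f) = -1 (Y(n, f) = 1/(-1) = -1)
o(z) = (-10 + z)*(10 + z) (o(z) = (z - 10)*(z + 10) = (-10 + z)*(10 + z))
d(D(-1))*(o(Y(-3, -2)) - 75) = 9*((-100 + (-1)²) - 75) = 9*((-100 + 1) - 75) = 9*(-99 - 75) = 9*(-174) = -1566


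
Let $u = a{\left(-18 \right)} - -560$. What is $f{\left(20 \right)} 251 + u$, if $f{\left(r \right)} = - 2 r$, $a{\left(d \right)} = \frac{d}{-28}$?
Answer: $- \frac{132711}{14} \approx -9479.4$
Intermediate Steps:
$a{\left(d \right)} = - \frac{d}{28}$ ($a{\left(d \right)} = d \left(- \frac{1}{28}\right) = - \frac{d}{28}$)
$u = \frac{7849}{14}$ ($u = \left(- \frac{1}{28}\right) \left(-18\right) - -560 = \frac{9}{14} + 560 = \frac{7849}{14} \approx 560.64$)
$f{\left(20 \right)} 251 + u = \left(-2\right) 20 \cdot 251 + \frac{7849}{14} = \left(-40\right) 251 + \frac{7849}{14} = -10040 + \frac{7849}{14} = - \frac{132711}{14}$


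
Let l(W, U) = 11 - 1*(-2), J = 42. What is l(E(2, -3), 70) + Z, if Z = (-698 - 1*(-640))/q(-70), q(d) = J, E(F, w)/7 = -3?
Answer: 244/21 ≈ 11.619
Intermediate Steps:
E(F, w) = -21 (E(F, w) = 7*(-3) = -21)
q(d) = 42
l(W, U) = 13 (l(W, U) = 11 + 2 = 13)
Z = -29/21 (Z = (-698 - 1*(-640))/42 = (-698 + 640)*(1/42) = -58*1/42 = -29/21 ≈ -1.3810)
l(E(2, -3), 70) + Z = 13 - 29/21 = 244/21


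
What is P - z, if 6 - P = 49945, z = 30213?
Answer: -80152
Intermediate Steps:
P = -49939 (P = 6 - 1*49945 = 6 - 49945 = -49939)
P - z = -49939 - 1*30213 = -49939 - 30213 = -80152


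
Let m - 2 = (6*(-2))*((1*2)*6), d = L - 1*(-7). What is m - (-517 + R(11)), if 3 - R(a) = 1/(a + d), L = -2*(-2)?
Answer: 8185/22 ≈ 372.05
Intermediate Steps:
L = 4
d = 11 (d = 4 - 1*(-7) = 4 + 7 = 11)
R(a) = 3 - 1/(11 + a) (R(a) = 3 - 1/(a + 11) = 3 - 1/(11 + a))
m = -142 (m = 2 + (6*(-2))*((1*2)*6) = 2 - 24*6 = 2 - 12*12 = 2 - 144 = -142)
m - (-517 + R(11)) = -142 - (-517 + (32 + 3*11)/(11 + 11)) = -142 - (-517 + (32 + 33)/22) = -142 - (-517 + (1/22)*65) = -142 - (-517 + 65/22) = -142 - 1*(-11309/22) = -142 + 11309/22 = 8185/22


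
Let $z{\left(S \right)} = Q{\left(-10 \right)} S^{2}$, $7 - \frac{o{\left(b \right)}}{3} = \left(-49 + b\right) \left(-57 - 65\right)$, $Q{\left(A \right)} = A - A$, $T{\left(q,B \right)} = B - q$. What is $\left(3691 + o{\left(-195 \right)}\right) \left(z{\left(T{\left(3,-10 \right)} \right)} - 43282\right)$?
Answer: $3704592944$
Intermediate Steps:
$Q{\left(A \right)} = 0$
$o{\left(b \right)} = -17913 + 366 b$ ($o{\left(b \right)} = 21 - 3 \left(-49 + b\right) \left(-57 - 65\right) = 21 - 3 \left(-49 + b\right) \left(-122\right) = 21 - 3 \left(5978 - 122 b\right) = 21 + \left(-17934 + 366 b\right) = -17913 + 366 b$)
$z{\left(S \right)} = 0$ ($z{\left(S \right)} = 0 S^{2} = 0$)
$\left(3691 + o{\left(-195 \right)}\right) \left(z{\left(T{\left(3,-10 \right)} \right)} - 43282\right) = \left(3691 + \left(-17913 + 366 \left(-195\right)\right)\right) \left(0 - 43282\right) = \left(3691 - 89283\right) \left(-43282\right) = \left(-85592\right) \left(-43282\right) = 3704592944$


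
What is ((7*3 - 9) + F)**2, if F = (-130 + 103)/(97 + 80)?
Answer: 488601/3481 ≈ 140.36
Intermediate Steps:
F = -9/59 (F = -27/177 = -27*1/177 = -9/59 ≈ -0.15254)
((7*3 - 9) + F)**2 = ((7*3 - 9) - 9/59)**2 = ((21 - 9) - 9/59)**2 = (12 - 9/59)**2 = (699/59)**2 = 488601/3481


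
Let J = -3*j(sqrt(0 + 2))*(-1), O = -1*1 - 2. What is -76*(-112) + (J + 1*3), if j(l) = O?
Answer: 8506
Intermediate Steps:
O = -3 (O = -1 - 2 = -3)
j(l) = -3
J = -9 (J = -3*(-3)*(-1) = 9*(-1) = -9)
-76*(-112) + (J + 1*3) = -76*(-112) + (-9 + 1*3) = 8512 + (-9 + 3) = 8512 - 6 = 8506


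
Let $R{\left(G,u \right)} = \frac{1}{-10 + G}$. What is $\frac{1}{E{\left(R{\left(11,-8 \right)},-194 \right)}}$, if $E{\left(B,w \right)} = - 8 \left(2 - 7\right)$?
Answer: $\frac{1}{40} \approx 0.025$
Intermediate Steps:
$E{\left(B,w \right)} = 40$ ($E{\left(B,w \right)} = \left(-8\right) \left(-5\right) = 40$)
$\frac{1}{E{\left(R{\left(11,-8 \right)},-194 \right)}} = \frac{1}{40}$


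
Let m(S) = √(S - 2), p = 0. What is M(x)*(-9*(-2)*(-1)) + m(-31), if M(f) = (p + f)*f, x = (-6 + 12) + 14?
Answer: -7200 + I*√33 ≈ -7200.0 + 5.7446*I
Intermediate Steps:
m(S) = √(-2 + S)
x = 20 (x = 6 + 14 = 20)
M(f) = f² (M(f) = (0 + f)*f = f*f = f²)
M(x)*(-9*(-2)*(-1)) + m(-31) = 20²*(-9*(-2)*(-1)) + √(-2 - 31) = 400*(18*(-1)) + √(-33) = 400*(-18) + I*√33 = -7200 + I*√33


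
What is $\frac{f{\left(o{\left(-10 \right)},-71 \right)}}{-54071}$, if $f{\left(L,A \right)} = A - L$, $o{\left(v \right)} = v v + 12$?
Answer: $\frac{183}{54071} \approx 0.0033844$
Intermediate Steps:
$o{\left(v \right)} = 12 + v^{2}$ ($o{\left(v \right)} = v^{2} + 12 = 12 + v^{2}$)
$\frac{f{\left(o{\left(-10 \right)},-71 \right)}}{-54071} = \frac{-71 - \left(12 + \left(-10\right)^{2}\right)}{-54071} = \left(-71 - \left(12 + 100\right)\right) \left(- \frac{1}{54071}\right) = \left(-71 - 112\right) \left(- \frac{1}{54071}\right) = \left(-183\right) \left(- \frac{1}{54071}\right) = \frac{183}{54071}$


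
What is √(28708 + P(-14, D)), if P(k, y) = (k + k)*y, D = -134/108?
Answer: √2328162/9 ≈ 169.54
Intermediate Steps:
D = -67/54 (D = -134*1/108 = -67/54 ≈ -1.2407)
P(k, y) = 2*k*y (P(k, y) = (2*k)*y = 2*k*y)
√(28708 + P(-14, D)) = √(28708 + 2*(-14)*(-67/54)) = √(28708 + 938/27) = √(776054/27) = √2328162/9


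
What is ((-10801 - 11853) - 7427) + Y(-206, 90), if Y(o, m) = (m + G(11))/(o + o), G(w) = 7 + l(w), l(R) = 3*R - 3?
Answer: -12393499/412 ≈ -30081.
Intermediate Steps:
l(R) = -3 + 3*R
G(w) = 4 + 3*w (G(w) = 7 + (-3 + 3*w) = 4 + 3*w)
Y(o, m) = (37 + m)/(2*o) (Y(o, m) = (m + (4 + 3*11))/(o + o) = (m + (4 + 33))/((2*o)) = (m + 37)*(1/(2*o)) = (37 + m)*(1/(2*o)) = (37 + m)/(2*o))
((-10801 - 11853) - 7427) + Y(-206, 90) = ((-10801 - 11853) - 7427) + (½)*(37 + 90)/(-206) = (-22654 - 7427) + (½)*(-1/206)*127 = -30081 - 127/412 = -12393499/412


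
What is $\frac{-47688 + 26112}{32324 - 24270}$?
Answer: $- \frac{10788}{4027} \approx -2.6789$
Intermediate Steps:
$\frac{-47688 + 26112}{32324 - 24270} = - \frac{21576}{8054} = \left(-21576\right) \frac{1}{8054} = - \frac{10788}{4027}$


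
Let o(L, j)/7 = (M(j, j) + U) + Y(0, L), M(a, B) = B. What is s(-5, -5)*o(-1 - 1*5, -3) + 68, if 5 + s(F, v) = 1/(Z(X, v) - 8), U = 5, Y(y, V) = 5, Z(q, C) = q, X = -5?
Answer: -2350/13 ≈ -180.77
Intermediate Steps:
s(F, v) = -66/13 (s(F, v) = -5 + 1/(-5 - 8) = -5 + 1/(-13) = -5 - 1/13 = -66/13)
o(L, j) = 70 + 7*j (o(L, j) = 7*((j + 5) + 5) = 7*((5 + j) + 5) = 7*(10 + j) = 70 + 7*j)
s(-5, -5)*o(-1 - 1*5, -3) + 68 = -66*(70 + 7*(-3))/13 + 68 = -66*(70 - 21)/13 + 68 = -66/13*49 + 68 = -3234/13 + 68 = -2350/13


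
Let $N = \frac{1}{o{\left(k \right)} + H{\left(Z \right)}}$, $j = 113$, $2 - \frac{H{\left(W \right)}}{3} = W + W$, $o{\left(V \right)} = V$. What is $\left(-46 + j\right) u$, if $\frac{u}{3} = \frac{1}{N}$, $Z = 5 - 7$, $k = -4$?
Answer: $2814$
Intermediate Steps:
$Z = -2$ ($Z = 5 - 7 = -2$)
$H{\left(W \right)} = 6 - 6 W$ ($H{\left(W \right)} = 6 - 3 \left(W + W\right) = 6 - 3 \cdot 2 W = 6 - 6 W$)
$N = \frac{1}{14}$ ($N = \frac{1}{-4 + \left(6 - -12\right)} = \frac{1}{-4 + \left(6 + 12\right)} = \frac{1}{-4 + 18} = \frac{1}{14} \approx 0.071429$)
$u = 42$ ($u = 3 \frac{1}{\frac{1}{14}} = 3 \cdot 14 = 42$)
$\left(-46 + j\right) u = \left(-46 + 113\right) 42 = 67 \cdot 42 = 2814$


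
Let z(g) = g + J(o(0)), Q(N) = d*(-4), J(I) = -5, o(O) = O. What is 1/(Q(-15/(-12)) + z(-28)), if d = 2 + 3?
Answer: -1/53 ≈ -0.018868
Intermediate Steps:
d = 5
Q(N) = -20 (Q(N) = 5*(-4) = -20)
z(g) = -5 + g (z(g) = g - 5 = -5 + g)
1/(Q(-15/(-12)) + z(-28)) = 1/(-20 + (-5 - 28)) = 1/(-20 - 33) = 1/(-53) = -1/53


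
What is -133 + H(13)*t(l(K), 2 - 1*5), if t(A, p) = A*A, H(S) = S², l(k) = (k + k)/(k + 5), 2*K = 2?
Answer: -1028/9 ≈ -114.22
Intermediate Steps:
K = 1 (K = (½)*2 = 1)
l(k) = 2*k/(5 + k) (l(k) = (2*k)/(5 + k) = 2*k/(5 + k))
t(A, p) = A²
-133 + H(13)*t(l(K), 2 - 1*5) = -133 + 13²*(2*1/(5 + 1))² = -133 + 169*(2*1/6)² = -133 + 169*(2*1*(⅙))² = -133 + 169*(⅓)² = -133 + 169*(⅑) = -133 + 169/9 = -1028/9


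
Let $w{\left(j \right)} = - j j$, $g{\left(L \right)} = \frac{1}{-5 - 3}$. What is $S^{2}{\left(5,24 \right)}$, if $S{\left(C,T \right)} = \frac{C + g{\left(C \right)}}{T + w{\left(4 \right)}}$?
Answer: $\frac{1521}{4096} \approx 0.37134$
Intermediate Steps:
$g{\left(L \right)} = - \frac{1}{8}$ ($g{\left(L \right)} = \frac{1}{-8} = - \frac{1}{8}$)
$w{\left(j \right)} = - j^{2}$
$S{\left(C,T \right)} = \frac{- \frac{1}{8} + C}{-16 + T}$ ($S{\left(C,T \right)} = \frac{C - \frac{1}{8}}{T - 4^{2}} = \frac{- \frac{1}{8} + C}{T - 16} = \frac{- \frac{1}{8} + C}{-16 + T}$)
$S^{2}{\left(5,24 \right)} = \left(\frac{- \frac{1}{8} + 5}{-16 + 24}\right)^{2} = \left(\frac{1}{8} \cdot \frac{39}{8}\right)^{2} = \left(\frac{39}{64}\right)^{2} = \frac{1521}{4096}$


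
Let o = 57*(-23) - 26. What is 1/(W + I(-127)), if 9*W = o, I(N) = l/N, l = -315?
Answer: -1143/166964 ≈ -0.0068458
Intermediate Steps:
I(N) = -315/N
o = -1337 (o = -1311 - 26 = -1337)
W = -1337/9 (W = (⅑)*(-1337) = -1337/9 ≈ -148.56)
1/(W + I(-127)) = 1/(-1337/9 - 315/(-127)) = 1/(-1337/9 - 315*(-1/127)) = 1/(-1337/9 + 315/127) = 1/(-166964/1143) = -1143/166964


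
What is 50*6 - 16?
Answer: 284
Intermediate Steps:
50*6 - 16 = 300 - 16 = 284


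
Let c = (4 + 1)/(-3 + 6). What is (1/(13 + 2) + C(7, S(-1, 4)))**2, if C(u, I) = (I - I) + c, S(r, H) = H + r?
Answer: 676/225 ≈ 3.0044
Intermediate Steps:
c = 5/3 ≈ 1.6667
C(u, I) = 5/3 (C(u, I) = (I - I) + 5/3 = 0 + 5/3 = 5/3)
(1/(13 + 2) + C(7, S(-1, 4)))**2 = (1/(13 + 2) + 5/3)**2 = (1/15 + 5/3)**2 = (26/15)**2 = 676/225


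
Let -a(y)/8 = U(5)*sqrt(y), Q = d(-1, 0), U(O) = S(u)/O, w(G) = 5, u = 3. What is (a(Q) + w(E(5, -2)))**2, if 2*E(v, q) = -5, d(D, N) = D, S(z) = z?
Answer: 49/25 - 48*I ≈ 1.96 - 48.0*I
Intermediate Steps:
E(v, q) = -5/2 (E(v, q) = (1/2)*(-5) = -5/2)
U(O) = 3/O
Q = -1
a(y) = -24*sqrt(y)/5 (a(y) = -8*3/5*sqrt(y) = -8*3*(1/5)*sqrt(y) = -24*sqrt(y)/5)
(a(Q) + w(E(5, -2)))**2 = (-24*I/5 + 5)**2 = (5 - 24*I/5)**2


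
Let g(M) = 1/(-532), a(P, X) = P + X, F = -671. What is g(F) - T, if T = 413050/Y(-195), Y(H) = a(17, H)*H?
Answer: -21977731/1846572 ≈ -11.902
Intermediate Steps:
g(M) = -1/532
Y(H) = H*(17 + H) (Y(H) = (17 + H)*H = H*(17 + H))
T = 41305/3471 (T = 413050/((-195*(17 - 195))) = 413050/((-195*(-178))) = 413050/34710 = 413050*(1/34710) = 41305/3471 ≈ 11.900)
g(F) - T = -1/532 - 1*41305/3471 = -1/532 - 41305/3471 = -21977731/1846572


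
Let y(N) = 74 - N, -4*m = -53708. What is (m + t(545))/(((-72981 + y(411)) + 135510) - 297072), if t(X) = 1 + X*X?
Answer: -310453/234880 ≈ -1.3218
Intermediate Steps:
m = 13427 (m = -¼*(-53708) = 13427)
t(X) = 1 + X²
(m + t(545))/(((-72981 + y(411)) + 135510) - 297072) = (13427 + (1 + 545²))/(((-72981 + (74 - 1*411)) + 135510) - 297072) = (13427 + (1 + 297025))/(((-72981 + (74 - 411)) + 135510) - 297072) = (13427 + 297026)/(((-72981 - 337) + 135510) - 297072) = 310453/((-73318 + 135510) - 297072) = 310453/(62192 - 297072) = 310453/(-234880) = 310453*(-1/234880) = -310453/234880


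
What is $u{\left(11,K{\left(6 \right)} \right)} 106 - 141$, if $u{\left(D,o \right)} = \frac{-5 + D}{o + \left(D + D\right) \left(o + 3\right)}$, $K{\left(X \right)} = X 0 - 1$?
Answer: $- \frac{5427}{43} \approx -126.21$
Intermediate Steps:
$K{\left(X \right)} = -1$ ($K{\left(X \right)} = 0 - 1 = -1$)
$u{\left(D,o \right)} = \frac{-5 + D}{o + 2 D \left(3 + o\right)}$
$u{\left(11,K{\left(6 \right)} \right)} 106 - 141 = \frac{-5 + 11}{-1 + 6 \cdot 11 + 2 \cdot 11 \left(-1\right)} 106 - 141 = \frac{1}{-1 + 66 - 22} \cdot 6 \cdot 106 - 141 = \frac{1}{43} \cdot 6 \cdot 106 - 141 = \frac{6}{43} \cdot 106 - 141 = \frac{636}{43} - 141 = - \frac{5427}{43}$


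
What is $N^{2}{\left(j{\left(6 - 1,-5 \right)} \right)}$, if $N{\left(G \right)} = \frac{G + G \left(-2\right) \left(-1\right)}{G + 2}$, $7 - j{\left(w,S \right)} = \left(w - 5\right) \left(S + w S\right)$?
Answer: $\frac{49}{9} \approx 5.4444$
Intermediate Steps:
$j{\left(w,S \right)} = 7 - \left(-5 + w\right) \left(S + S w\right)$ ($j{\left(w,S \right)} = 7 - \left(w - 5\right) \left(S + w S\right) = 7 - \left(-5 + w\right) \left(S + S w\right)$)
$N{\left(G \right)} = \frac{3 G}{2 + G}$ ($N{\left(G \right)} = \frac{G + - 2 G \left(-1\right)}{2 + G} = \frac{G + 2 G}{2 + G} = \frac{3 G}{2 + G}$)
$N^{2}{\left(j{\left(6 - 1,-5 \right)} \right)} = \left(\frac{3 \left(7 + 5 \left(-5\right) - - 5 \left(6 - 1\right)^{2} + 4 \left(-5\right) \left(6 - 1\right)\right)}{2 + \left(7 + 5 \left(-5\right) - - 5 \left(6 - 1\right)^{2} + 4 \left(-5\right) \left(6 - 1\right)\right)}\right)^{2} = \left(\frac{3 \left(7 - 25 - - 5 \cdot 5^{2} + 4 \left(-5\right) 5\right)}{2 + \left(7 - 25 - - 5 \cdot 5^{2} + 4 \left(-5\right) 5\right)}\right)^{2} = \left(\frac{3 \left(7 - 25 - \left(-5\right) 25 - 100\right)}{2 - \left(118 - 125\right)}\right)^{2} = \left(\frac{3 \left(7 - 25 + 125 - 100\right)}{2 + \left(7 - 25 + 125 - 100\right)}\right)^{2} = \left(3 \cdot 7 \frac{1}{2 + 7}\right)^{2} = \left(3 \cdot 7 \cdot \frac{1}{9}\right)^{2} = \left(\frac{7}{3}\right)^{2} = \frac{49}{9}$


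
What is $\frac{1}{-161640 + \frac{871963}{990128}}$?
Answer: $- \frac{990128}{160043417957} \approx -6.1866 \cdot 10^{-6}$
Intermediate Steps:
$\frac{1}{-161640 + \frac{871963}{990128}} = \frac{1}{- \frac{160043417957}{990128}} = - \frac{990128}{160043417957}$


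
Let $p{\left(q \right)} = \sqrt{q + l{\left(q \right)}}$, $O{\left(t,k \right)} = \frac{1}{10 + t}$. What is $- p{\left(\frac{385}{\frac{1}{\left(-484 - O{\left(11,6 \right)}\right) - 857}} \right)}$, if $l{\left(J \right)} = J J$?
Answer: $- \frac{\sqrt{2399117541370}}{3} \approx -5.163 \cdot 10^{5}$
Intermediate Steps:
$l{\left(J \right)} = J^{2}$
$p{\left(q \right)} = \sqrt{q + q^{2}}$
$- p{\left(\frac{385}{\frac{1}{\left(-484 - O{\left(11,6 \right)}\right) - 857}} \right)} = - \sqrt{\frac{385}{\frac{1}{\left(-484 - \frac{1}{10 + 11}\right) - 857}} \left(1 + \frac{385}{\frac{1}{\left(-484 - \frac{1}{10 + 11}\right) - 857}}\right)} = - \sqrt{\frac{385}{\frac{1}{\left(-484 - \frac{1}{21}\right) - 857}} \left(1 + \frac{385}{\frac{1}{\left(-484 - \frac{1}{21}\right) - 857}}\right)} = - \sqrt{\frac{385}{\frac{1}{- \frac{10165}{21} - 857}} \left(1 + \frac{385}{\frac{1}{- \frac{10165}{21} - 857}}\right)} = - \sqrt{\frac{385}{\frac{1}{- \frac{28162}{21}}} \left(1 + \frac{385}{\frac{1}{- \frac{28162}{21}}}\right)} = - \sqrt{\frac{385}{- \frac{21}{28162}} \left(1 + \frac{385}{- \frac{21}{28162}}\right)} = - \sqrt{385 \left(- \frac{28162}{21}\right) \left(1 + 385 \left(- \frac{28162}{21}\right)\right)} = - \sqrt{- \frac{1548910 \left(1 - \frac{1548910}{3}\right)}{3}} = - \sqrt{\left(- \frac{1548910}{3}\right) \left(- \frac{1548907}{3}\right)} = - \sqrt{\frac{2399117541370}{9}} = - \frac{\sqrt{2399117541370}}{3}$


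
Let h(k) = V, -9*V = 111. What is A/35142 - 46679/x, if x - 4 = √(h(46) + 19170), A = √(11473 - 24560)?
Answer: 560148/57425 - 46679*√172419/57425 + I*√13087/35142 ≈ -327.78 + 0.0032553*I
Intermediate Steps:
V = -37/3 (V = -⅑*111 = -37/3 ≈ -12.333)
A = I*√13087 (A = √(-13087) = I*√13087 ≈ 114.4*I)
h(k) = -37/3
x = 4 + √172419/3 (x = 4 + √(-37/3 + 19170) = 4 + √(57473/3) = 4 + √172419/3 ≈ 142.41)
A/35142 - 46679/x = (I*√13087)/35142 - 46679/(4 + √172419/3) = (I*√13087)*(1/35142) - 46679/(4 + √172419/3) = I*√13087/35142 - 46679/(4 + √172419/3) = -46679/(4 + √172419/3) + I*√13087/35142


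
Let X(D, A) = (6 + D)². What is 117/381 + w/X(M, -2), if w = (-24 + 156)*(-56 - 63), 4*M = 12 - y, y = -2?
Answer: -7965585/45847 ≈ -173.74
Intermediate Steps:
M = 7/2 (M = (12 - 1*(-2))/4 = (12 + 2)/4 = (¼)*14 = 7/2 ≈ 3.5000)
w = -15708 (w = 132*(-119) = -15708)
117/381 + w/X(M, -2) = 117/381 - 15708/(6 + 7/2)² = 117*(1/381) - 15708/((19/2)²) = 39/127 - 15708/361/4 = 39/127 - 15708*4/361 = 39/127 - 62832/361 = -7965585/45847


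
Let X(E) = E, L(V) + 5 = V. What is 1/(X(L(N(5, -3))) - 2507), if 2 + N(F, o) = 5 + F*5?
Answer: -1/2484 ≈ -0.00040258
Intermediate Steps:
N(F, o) = 3 + 5*F (N(F, o) = -2 + (5 + F*5) = -2 + (5 + 5*F) = 3 + 5*F)
L(V) = -5 + V
1/(X(L(N(5, -3))) - 2507) = 1/((-5 + (3 + 5*5)) - 2507) = 1/((-5 + (3 + 25)) - 2507) = 1/((-5 + 28) - 2507) = 1/(23 - 2507) = 1/(-2484) = -1/2484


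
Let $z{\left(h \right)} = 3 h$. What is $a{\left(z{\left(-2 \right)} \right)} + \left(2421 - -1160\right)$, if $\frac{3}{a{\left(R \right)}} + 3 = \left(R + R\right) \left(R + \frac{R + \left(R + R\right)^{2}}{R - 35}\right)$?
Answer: $\frac{5353636}{1495} \approx 3581.0$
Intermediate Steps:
$a{\left(R \right)} = \frac{3}{-3 + 2 R \left(R + \frac{R + 4 R^{2}}{-35 + R}\right)}$ ($a{\left(R \right)} = \frac{3}{-3 + \left(R + R\right) \left(R + \frac{R + \left(R + R\right)^{2}}{R - 35}\right)} = \frac{3}{-3 + 2 R \left(R + \frac{R + \left(2 R\right)^{2}}{-35 + R}\right)} = \frac{3}{-3 + 2 R \left(R + \frac{R + 4 R^{2}}{-35 + R}\right)}$)
$a{\left(z{\left(-2 \right)} \right)} + \left(2421 - -1160\right) = \frac{3 \left(-35 + 3 \left(-2\right)\right)}{105 - 68 \left(3 \left(-2\right)\right)^{2} - 3 \cdot 3 \left(-2\right) + 10 \left(3 \left(-2\right)\right)^{3}} + \left(2421 - -1160\right) = \frac{3 \left(-35 - 6\right)}{105 - 68 \left(-6\right)^{2} - -18 + 10 \left(-6\right)^{3}} + \left(2421 + 1160\right) = 3 \frac{1}{105 - 2448 + 18 + 10 \left(-216\right)} \left(-41\right) + 3581 = 3 \frac{1}{105 - 2448 + 18 - 2160} \left(-41\right) + 3581 = 3 \frac{1}{-4485} \left(-41\right) + 3581 = 3 \left(- \frac{1}{4485}\right) \left(-41\right) + 3581 = \frac{41}{1495} + 3581 = \frac{5353636}{1495}$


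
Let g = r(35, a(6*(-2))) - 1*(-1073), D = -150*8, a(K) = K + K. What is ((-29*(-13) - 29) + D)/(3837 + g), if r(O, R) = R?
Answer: -426/2443 ≈ -0.17438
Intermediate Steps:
a(K) = 2*K
D = -1200
g = 1049 (g = 2*(6*(-2)) - 1*(-1073) = 2*(-12) + 1073 = -24 + 1073 = 1049)
((-29*(-13) - 29) + D)/(3837 + g) = ((-29*(-13) - 29) - 1200)/(3837 + 1049) = ((377 - 29) - 1200)/4886 = (348 - 1200)*(1/4886) = -852*1/4886 = -426/2443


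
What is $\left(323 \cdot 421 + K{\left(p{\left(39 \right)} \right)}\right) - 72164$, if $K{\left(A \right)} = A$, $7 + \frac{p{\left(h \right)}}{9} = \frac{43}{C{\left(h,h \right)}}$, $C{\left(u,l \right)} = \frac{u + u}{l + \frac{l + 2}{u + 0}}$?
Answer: $\frac{10808347}{169} \approx 63955.0$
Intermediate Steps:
$C{\left(u,l \right)} = \frac{2 u}{l + \frac{2 + l}{u}}$
$p{\left(h \right)} = -63 + \frac{387 \left(2 + h + h^{2}\right)}{2 h^{2}}$ ($p{\left(h \right)} = -63 + 9 \frac{43}{2 h^{2} \frac{1}{2 + h + h h}} = -63 + 9 \frac{43}{2 h^{2} \frac{1}{2 + h + h^{2}}} = -63 + 9 \cdot 43 \frac{2 + h + h^{2}}{2 h^{2}} = -63 + 9 \frac{43 \left(2 + h + h^{2}\right)}{2 h^{2}} = -63 + \frac{387 \left(2 + h + h^{2}\right)}{2 h^{2}}$)
$\left(323 \cdot 421 + K{\left(p{\left(39 \right)} \right)}\right) - 72164 = \left(323 \cdot 421 + \left(\frac{261}{2} + \frac{387}{1521} + \frac{387}{2 \cdot 39}\right)\right) - 72164 = \left(135983 + \left(\frac{261}{2} + 387 \cdot \frac{1}{1521} + \frac{387}{2} \cdot \frac{1}{39}\right)\right) - 72164 = \left(135983 + \left(\frac{261}{2} + \frac{43}{169} + \frac{129}{26}\right)\right) - 72164 = \left(135983 + \frac{22936}{169}\right) - 72164 = \frac{23004063}{169} - 72164 = \frac{10808347}{169}$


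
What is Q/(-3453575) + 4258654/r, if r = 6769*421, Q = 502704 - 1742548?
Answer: 18240825187206/9841821902675 ≈ 1.8534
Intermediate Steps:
Q = -1239844
r = 2849749
Q/(-3453575) + 4258654/r = -1239844/(-3453575) + 4258654/2849749 = -1239844*(-1/3453575) + 4258654*(1/2849749) = 1239844/3453575 + 4258654/2849749 = 18240825187206/9841821902675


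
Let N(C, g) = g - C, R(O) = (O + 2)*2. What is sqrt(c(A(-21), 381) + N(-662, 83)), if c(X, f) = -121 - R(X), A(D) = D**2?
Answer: I*sqrt(262) ≈ 16.186*I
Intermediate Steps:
R(O) = 4 + 2*O (R(O) = (2 + O)*2 = 4 + 2*O)
c(X, f) = -125 - 2*X (c(X, f) = -121 - (4 + 2*X) = -121 + (-4 - 2*X) = -125 - 2*X)
sqrt(c(A(-21), 381) + N(-662, 83)) = sqrt((-125 - 2*(-21)**2) + (83 - 1*(-662))) = sqrt((-125 - 2*441) + (83 + 662)) = sqrt((-125 - 882) + 745) = sqrt(-1007 + 745) = sqrt(-262) = I*sqrt(262)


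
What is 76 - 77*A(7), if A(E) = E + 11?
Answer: -1310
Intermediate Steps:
A(E) = 11 + E
76 - 77*A(7) = 76 - 77*(11 + 7) = 76 - 77*18 = 76 - 1386 = -1310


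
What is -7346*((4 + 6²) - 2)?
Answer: -279148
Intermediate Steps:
-7346*((4 + 6²) - 2) = -7346*((4 + 36) - 2) = -7346*(40 - 2) = -7346*38 = -279148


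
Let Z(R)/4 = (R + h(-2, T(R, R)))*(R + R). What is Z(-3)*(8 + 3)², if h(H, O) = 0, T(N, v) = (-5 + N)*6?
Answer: 8712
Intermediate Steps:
T(N, v) = -30 + 6*N
Z(R) = 8*R² (Z(R) = 4*((R + 0)*(R + R)) = 4*(R*(2*R)) = 4*(2*R²) = 8*R²)
Z(-3)*(8 + 3)² = (8*(-3)²)*(8 + 3)² = (8*9)*11² = 72*121 = 8712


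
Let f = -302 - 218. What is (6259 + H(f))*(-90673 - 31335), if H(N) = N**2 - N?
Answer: -33818055432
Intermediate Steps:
f = -520
(6259 + H(f))*(-90673 - 31335) = (6259 - 520*(-1 - 520))*(-90673 - 31335) = (6259 - 520*(-521))*(-122008) = (6259 + 270920)*(-122008) = 277179*(-122008) = -33818055432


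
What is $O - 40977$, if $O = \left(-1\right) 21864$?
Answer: $-62841$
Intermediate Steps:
$O = -21864$
$O - 40977 = -21864 - 40977 = -62841$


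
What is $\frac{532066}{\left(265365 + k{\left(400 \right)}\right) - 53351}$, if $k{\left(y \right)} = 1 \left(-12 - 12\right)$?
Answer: $\frac{15649}{6235} \approx 2.5099$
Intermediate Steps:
$k{\left(y \right)} = -24$ ($k{\left(y \right)} = 1 \left(-24\right) = -24$)
$\frac{532066}{\left(265365 + k{\left(400 \right)}\right) - 53351} = \frac{532066}{\left(265365 - 24\right) - 53351} = \frac{532066}{265341 - 53351} = \frac{532066}{211990} = 532066 \cdot \frac{1}{211990} = \frac{15649}{6235}$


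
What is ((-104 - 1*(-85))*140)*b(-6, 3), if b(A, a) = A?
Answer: 15960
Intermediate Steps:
((-104 - 1*(-85))*140)*b(-6, 3) = ((-104 - 1*(-85))*140)*(-6) = ((-104 + 85)*140)*(-6) = -19*140*(-6) = -2660*(-6) = 15960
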